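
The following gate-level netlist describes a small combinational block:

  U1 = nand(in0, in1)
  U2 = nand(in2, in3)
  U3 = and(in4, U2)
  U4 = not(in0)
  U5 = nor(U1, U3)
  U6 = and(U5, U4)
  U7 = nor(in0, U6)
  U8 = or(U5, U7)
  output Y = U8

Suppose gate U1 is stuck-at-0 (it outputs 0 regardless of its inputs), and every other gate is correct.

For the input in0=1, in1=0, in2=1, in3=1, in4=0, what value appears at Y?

Propagate with U1 forced: U1=0 [stuck-at-0], U2=0, U3=0, U4=0, U5=1, U6=0, U7=0, U8=1.
So Y = 1. (Without the fault it would be 0.)

1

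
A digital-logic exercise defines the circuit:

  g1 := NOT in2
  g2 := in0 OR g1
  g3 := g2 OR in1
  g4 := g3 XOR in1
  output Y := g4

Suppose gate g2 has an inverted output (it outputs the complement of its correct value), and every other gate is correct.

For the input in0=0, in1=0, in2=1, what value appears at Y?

1

Propagate with g2 forced: g1=0, g2=1 [inverted output], g3=1, g4=1.
So Y = 1. (Without the fault it would be 0.)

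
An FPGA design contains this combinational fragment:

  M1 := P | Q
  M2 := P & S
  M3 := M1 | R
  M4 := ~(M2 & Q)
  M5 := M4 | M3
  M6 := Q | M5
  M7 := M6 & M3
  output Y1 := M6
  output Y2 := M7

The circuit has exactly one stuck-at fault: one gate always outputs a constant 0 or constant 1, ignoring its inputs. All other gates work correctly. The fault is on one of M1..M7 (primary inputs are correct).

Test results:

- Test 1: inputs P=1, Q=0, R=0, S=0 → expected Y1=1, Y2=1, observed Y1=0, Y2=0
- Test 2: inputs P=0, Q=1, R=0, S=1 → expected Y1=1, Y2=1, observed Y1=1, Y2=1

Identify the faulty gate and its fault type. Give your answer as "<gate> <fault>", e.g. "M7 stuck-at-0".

M5 stuck-at-0

Fault-free values for test 1 (P=1, Q=0, R=0, S=0): M1=1, M2=0, M3=1, M4=1, M5=1, M6=1, M7=1, giving Y1=1, Y2=1. Observed Y1=0, Y2=0.
Test 1: faults giving observed Y1=0, Y2=0 are {M5 stuck-at-0, M6 stuck-at-0}.
Test 2 (P=0, Q=1, R=0, S=1): fault-free M1=1, M2=0, M3=1, M4=1, M5=1, M6=1, M7=1 → Y1=1, Y2=1; observed Y1=1, Y2=1. Eliminates M6 stuck-at-0.
Only M5 stuck-at-0 is consistent with every test.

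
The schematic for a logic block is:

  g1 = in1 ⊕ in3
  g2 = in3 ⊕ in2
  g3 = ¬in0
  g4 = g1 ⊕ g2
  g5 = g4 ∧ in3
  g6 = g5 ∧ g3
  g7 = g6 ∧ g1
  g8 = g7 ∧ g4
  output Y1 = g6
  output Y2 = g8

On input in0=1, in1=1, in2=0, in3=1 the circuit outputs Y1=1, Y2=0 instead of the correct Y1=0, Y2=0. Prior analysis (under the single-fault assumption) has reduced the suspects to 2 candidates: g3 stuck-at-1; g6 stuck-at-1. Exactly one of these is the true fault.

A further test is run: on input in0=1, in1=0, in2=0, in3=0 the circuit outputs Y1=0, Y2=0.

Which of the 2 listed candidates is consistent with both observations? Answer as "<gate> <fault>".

g3 stuck-at-1

Evaluate each candidate on input in0=1, in1=0, in2=0, in3=0:
  g3 stuck-at-1: g1=0, g2=0, g3=1 [stuck-at-1], g4=0, g5=0, g6=0, g7=0, g8=0 → Y1=0, Y2=0 — matches
  g6 stuck-at-1: g1=0, g2=0, g3=0, g4=0, g5=0, g6=1 [stuck-at-1], g7=0, g8=0 → Y1=1, Y2=0 — eliminated
Only g3 stuck-at-1 reproduces the observed Y1=0, Y2=0.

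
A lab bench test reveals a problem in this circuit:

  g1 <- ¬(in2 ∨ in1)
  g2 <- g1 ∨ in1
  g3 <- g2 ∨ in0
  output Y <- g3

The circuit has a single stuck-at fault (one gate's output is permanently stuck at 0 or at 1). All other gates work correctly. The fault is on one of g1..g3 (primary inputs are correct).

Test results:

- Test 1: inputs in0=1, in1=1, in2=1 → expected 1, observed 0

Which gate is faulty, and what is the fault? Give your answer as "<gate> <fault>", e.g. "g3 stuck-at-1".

g3 stuck-at-0

Fault-free values for test 1 (in0=1, in1=1, in2=1): g1=0, g2=1, g3=1, giving Y=1. Observed 0.
Test 1: faults giving observed 0 are {g3 stuck-at-0}.
Only g3 stuck-at-0 is consistent with every test.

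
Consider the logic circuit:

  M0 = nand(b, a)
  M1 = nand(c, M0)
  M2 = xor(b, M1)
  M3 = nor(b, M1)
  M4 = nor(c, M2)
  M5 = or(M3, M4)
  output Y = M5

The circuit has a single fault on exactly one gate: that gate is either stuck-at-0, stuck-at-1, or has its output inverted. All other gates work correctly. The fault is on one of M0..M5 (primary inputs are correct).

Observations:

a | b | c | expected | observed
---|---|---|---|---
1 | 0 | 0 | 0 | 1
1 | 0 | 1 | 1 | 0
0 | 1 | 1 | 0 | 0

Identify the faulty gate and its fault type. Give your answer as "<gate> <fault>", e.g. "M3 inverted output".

Fault-free values for test 1 (a=1, b=0, c=0): M0=1, M1=1, M2=1, M3=0, M4=0, M5=0, giving Y=0. Observed 1.
Test 1: faults giving observed 1 are {M1 stuck-at-0, M1 inverted output, M2 stuck-at-0, M2 inverted output, M3 stuck-at-1, M3 inverted output, M4 stuck-at-1, M4 inverted output, M5 stuck-at-1, M5 inverted output}.
Test 2 (a=1, b=0, c=1): fault-free M0=1, M1=0, M2=0, M3=1, M4=0, M5=1 → 1; observed 0. Eliminates M1 stuck-at-0, M2 stuck-at-0, M2 inverted output, M3 stuck-at-1, M4 stuck-at-1, M4 inverted output, M5 stuck-at-1.
Test 3 (a=0, b=1, c=1): fault-free M0=1, M1=0, M2=1, M3=0, M4=0, M5=0 → 0; observed 0. Eliminates M3 inverted output, M5 inverted output.
Only M1 inverted output is consistent with every test.

M1 inverted output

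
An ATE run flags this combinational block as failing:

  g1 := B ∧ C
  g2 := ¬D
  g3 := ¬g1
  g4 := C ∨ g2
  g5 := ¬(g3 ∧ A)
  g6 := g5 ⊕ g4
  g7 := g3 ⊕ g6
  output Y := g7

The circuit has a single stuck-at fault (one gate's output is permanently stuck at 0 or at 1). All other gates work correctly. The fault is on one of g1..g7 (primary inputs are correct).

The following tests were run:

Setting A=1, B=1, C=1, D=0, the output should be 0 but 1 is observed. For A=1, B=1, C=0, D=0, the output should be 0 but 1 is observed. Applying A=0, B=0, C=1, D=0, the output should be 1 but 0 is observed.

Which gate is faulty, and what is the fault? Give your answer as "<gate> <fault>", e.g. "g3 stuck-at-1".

Fault-free values for test 1 (A=1, B=1, C=1, D=0): g1=1, g2=1, g3=0, g4=1, g5=1, g6=0, g7=0, giving Y=0. Observed 1.
Test 1: faults giving observed 1 are {g4 stuck-at-0, g5 stuck-at-0, g6 stuck-at-1, g7 stuck-at-1}.
Test 2 (A=1, B=1, C=0, D=0): fault-free g1=0, g2=1, g3=1, g4=1, g5=0, g6=1, g7=0 → 0; observed 1. Eliminates g5 stuck-at-0, g6 stuck-at-1.
Test 3 (A=0, B=0, C=1, D=0): fault-free g1=0, g2=1, g3=1, g4=1, g5=1, g6=0, g7=1 → 1; observed 0. Eliminates g7 stuck-at-1.
Only g4 stuck-at-0 is consistent with every test.

g4 stuck-at-0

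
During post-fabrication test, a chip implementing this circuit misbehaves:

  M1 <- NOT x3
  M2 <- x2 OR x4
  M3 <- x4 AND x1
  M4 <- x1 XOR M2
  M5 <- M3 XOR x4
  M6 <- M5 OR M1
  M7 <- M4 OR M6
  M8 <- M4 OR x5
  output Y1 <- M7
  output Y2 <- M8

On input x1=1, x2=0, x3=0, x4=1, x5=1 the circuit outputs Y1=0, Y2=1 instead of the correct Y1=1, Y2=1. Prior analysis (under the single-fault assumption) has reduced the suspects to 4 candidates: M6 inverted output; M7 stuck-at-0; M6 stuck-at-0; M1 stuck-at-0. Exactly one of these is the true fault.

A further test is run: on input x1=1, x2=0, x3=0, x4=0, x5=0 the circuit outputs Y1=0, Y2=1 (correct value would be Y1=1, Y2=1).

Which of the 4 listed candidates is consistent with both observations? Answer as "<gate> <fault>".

Evaluate each candidate on input x1=1, x2=0, x3=0, x4=0, x5=0:
  M6 inverted output: M1=1, M2=0, M3=0, M4=1, M5=0, M6=0 [inverted output], M7=1, M8=1 → Y1=1, Y2=1 — eliminated
  M7 stuck-at-0: M1=1, M2=0, M3=0, M4=1, M5=0, M6=1, M7=0 [stuck-at-0], M8=1 → Y1=0, Y2=1 — matches
  M6 stuck-at-0: M1=1, M2=0, M3=0, M4=1, M5=0, M6=0 [stuck-at-0], M7=1, M8=1 → Y1=1, Y2=1 — eliminated
  M1 stuck-at-0: M1=0 [stuck-at-0], M2=0, M3=0, M4=1, M5=0, M6=0, M7=1, M8=1 → Y1=1, Y2=1 — eliminated
Only M7 stuck-at-0 reproduces the observed Y1=0, Y2=1.

M7 stuck-at-0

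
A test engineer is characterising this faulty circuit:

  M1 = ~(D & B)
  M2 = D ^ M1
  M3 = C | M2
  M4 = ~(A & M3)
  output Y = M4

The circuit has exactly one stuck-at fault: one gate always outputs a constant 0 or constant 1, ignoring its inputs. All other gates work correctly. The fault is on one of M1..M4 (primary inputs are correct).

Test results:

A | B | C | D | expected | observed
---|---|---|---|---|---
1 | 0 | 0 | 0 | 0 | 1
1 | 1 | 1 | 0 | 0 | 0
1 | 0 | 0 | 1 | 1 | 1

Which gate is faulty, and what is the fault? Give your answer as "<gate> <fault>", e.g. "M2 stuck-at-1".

Fault-free values for test 1 (A=1, B=0, C=0, D=0): M1=1, M2=1, M3=1, M4=0, giving Y=0. Observed 1.
Test 1: faults giving observed 1 are {M1 stuck-at-0, M2 stuck-at-0, M3 stuck-at-0, M4 stuck-at-1}.
Test 2 (A=1, B=1, C=1, D=0): fault-free M1=1, M2=1, M3=1, M4=0 → 0; observed 0. Eliminates M3 stuck-at-0, M4 stuck-at-1.
Test 3 (A=1, B=0, C=0, D=1): fault-free M1=1, M2=0, M3=0, M4=1 → 1; observed 1. Eliminates M1 stuck-at-0.
Only M2 stuck-at-0 is consistent with every test.

M2 stuck-at-0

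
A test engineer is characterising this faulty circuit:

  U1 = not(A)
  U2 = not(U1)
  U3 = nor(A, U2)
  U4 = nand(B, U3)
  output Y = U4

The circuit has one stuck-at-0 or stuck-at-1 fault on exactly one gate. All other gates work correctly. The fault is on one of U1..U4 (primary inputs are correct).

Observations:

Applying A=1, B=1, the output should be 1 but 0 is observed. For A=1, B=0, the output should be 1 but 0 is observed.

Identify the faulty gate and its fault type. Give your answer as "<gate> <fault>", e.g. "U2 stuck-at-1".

Fault-free values for test 1 (A=1, B=1): U1=0, U2=1, U3=0, U4=1, giving Y=1. Observed 0.
Test 1: faults giving observed 0 are {U3 stuck-at-1, U4 stuck-at-0}.
Test 2 (A=1, B=0): fault-free U1=0, U2=1, U3=0, U4=1 → 1; observed 0. Eliminates U3 stuck-at-1.
Only U4 stuck-at-0 is consistent with every test.

U4 stuck-at-0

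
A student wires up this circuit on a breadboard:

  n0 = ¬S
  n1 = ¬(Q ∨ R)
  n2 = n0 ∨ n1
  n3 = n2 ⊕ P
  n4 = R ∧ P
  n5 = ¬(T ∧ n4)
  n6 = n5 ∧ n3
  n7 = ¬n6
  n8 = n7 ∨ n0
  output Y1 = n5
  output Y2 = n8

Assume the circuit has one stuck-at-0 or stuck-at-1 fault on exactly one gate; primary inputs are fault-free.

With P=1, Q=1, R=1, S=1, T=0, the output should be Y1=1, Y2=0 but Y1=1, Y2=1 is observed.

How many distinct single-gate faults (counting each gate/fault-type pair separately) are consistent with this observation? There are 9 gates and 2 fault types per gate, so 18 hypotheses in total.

Fault-free: n0=0, n1=0, n2=0, n3=1, n4=1, n5=1, n6=1, n7=0, n8=0 → Y1=1, Y2=0. Observed Y1=1, Y2=1.
  n0: stuck-at-1 ✓; others ✗
  n1: stuck-at-1 ✓; others ✗
  n2: stuck-at-1 ✓; others ✗
  n3: stuck-at-0 ✓; others ✗
  n4: none of the 2 fault types match ✗
  n5: none of the 2 fault types match ✗
  n6: stuck-at-0 ✓; others ✗
  n7: stuck-at-1 ✓; others ✗
  n8: stuck-at-1 ✓; others ✗
Consistent faults: {n0 stuck-at-1, n1 stuck-at-1, n2 stuck-at-1, n3 stuck-at-0, n6 stuck-at-0, n7 stuck-at-1, n8 stuck-at-1} — 7 in all.

7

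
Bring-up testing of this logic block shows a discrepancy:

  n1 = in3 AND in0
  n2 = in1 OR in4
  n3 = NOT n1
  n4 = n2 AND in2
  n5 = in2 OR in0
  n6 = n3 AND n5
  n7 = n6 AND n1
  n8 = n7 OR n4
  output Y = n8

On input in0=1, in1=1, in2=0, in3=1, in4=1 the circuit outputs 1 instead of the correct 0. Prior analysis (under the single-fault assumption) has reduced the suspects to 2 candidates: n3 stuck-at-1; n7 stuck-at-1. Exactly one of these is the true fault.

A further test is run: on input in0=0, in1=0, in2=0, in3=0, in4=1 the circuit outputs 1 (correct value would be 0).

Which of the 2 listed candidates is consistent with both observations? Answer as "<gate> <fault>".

Evaluate each candidate on input in0=0, in1=0, in2=0, in3=0, in4=1:
  n3 stuck-at-1: n1=0, n2=1, n3=1 [stuck-at-1], n4=0, n5=0, n6=0, n7=0, n8=0 → 0 — eliminated
  n7 stuck-at-1: n1=0, n2=1, n3=1, n4=0, n5=0, n6=0, n7=1 [stuck-at-1], n8=1 → 1 — matches
Only n7 stuck-at-1 reproduces the observed 1.

n7 stuck-at-1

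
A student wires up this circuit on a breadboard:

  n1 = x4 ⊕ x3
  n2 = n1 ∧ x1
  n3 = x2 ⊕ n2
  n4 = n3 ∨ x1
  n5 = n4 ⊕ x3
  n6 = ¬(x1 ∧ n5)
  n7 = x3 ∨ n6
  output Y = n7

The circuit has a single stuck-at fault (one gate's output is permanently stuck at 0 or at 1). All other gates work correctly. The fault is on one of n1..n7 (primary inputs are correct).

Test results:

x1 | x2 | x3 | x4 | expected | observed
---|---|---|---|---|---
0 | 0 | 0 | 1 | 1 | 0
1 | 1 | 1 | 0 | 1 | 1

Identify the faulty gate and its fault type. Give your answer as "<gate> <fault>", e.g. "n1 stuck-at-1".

n6 stuck-at-0

Fault-free values for test 1 (x1=0, x2=0, x3=0, x4=1): n1=1, n2=0, n3=0, n4=0, n5=0, n6=1, n7=1, giving Y=1. Observed 0.
Test 1: faults giving observed 0 are {n6 stuck-at-0, n7 stuck-at-0}.
Test 2 (x1=1, x2=1, x3=1, x4=0): fault-free n1=1, n2=1, n3=0, n4=1, n5=0, n6=1, n7=1 → 1; observed 1. Eliminates n7 stuck-at-0.
Only n6 stuck-at-0 is consistent with every test.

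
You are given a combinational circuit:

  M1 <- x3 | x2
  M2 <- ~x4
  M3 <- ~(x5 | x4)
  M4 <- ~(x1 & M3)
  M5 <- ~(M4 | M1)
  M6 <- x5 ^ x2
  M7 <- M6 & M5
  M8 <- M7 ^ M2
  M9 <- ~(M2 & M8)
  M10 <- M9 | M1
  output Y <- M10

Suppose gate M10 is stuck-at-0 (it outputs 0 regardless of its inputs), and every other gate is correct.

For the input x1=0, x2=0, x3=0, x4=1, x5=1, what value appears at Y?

Propagate with M10 forced: M1=0, M2=0, M3=0, M4=1, M5=0, M6=1, M7=0, M8=0, M9=1, M10=0 [stuck-at-0].
So Y = 0. (Without the fault it would be 1.)

0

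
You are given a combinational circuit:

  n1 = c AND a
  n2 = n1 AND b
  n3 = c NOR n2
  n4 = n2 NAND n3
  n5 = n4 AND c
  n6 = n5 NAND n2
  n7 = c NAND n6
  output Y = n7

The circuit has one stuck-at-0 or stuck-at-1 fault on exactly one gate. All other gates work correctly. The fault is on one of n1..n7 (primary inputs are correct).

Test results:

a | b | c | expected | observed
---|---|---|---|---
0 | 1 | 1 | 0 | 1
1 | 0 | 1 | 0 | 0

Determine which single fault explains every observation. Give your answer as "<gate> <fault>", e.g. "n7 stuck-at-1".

n1 stuck-at-1

Fault-free values for test 1 (a=0, b=1, c=1): n1=0, n2=0, n3=0, n4=1, n5=1, n6=1, n7=0, giving Y=0. Observed 1.
Test 1: faults giving observed 1 are {n1 stuck-at-1, n2 stuck-at-1, n6 stuck-at-0, n7 stuck-at-1}.
Test 2 (a=1, b=0, c=1): fault-free n1=1, n2=0, n3=0, n4=1, n5=1, n6=1, n7=0 → 0; observed 0. Eliminates n2 stuck-at-1, n6 stuck-at-0, n7 stuck-at-1.
Only n1 stuck-at-1 is consistent with every test.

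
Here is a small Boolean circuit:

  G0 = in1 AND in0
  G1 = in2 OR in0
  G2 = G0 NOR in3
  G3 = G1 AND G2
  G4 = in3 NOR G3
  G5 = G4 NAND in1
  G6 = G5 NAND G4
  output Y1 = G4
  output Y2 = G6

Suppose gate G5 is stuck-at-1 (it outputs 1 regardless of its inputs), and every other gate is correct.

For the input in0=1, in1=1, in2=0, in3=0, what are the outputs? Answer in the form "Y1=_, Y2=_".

Propagate with G5 forced: G0=1, G1=1, G2=0, G3=0, G4=1, G5=1 [stuck-at-1], G6=0.
So the outputs are Y1=1, Y2=0. (Without the fault they would be Y1=1, Y2=1.)

Y1=1, Y2=0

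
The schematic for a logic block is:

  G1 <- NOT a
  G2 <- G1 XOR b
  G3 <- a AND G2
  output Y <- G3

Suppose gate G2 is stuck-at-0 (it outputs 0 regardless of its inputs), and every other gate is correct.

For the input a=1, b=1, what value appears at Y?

Propagate with G2 forced: G1=0, G2=0 [stuck-at-0], G3=0.
So Y = 0. (Without the fault it would be 1.)

0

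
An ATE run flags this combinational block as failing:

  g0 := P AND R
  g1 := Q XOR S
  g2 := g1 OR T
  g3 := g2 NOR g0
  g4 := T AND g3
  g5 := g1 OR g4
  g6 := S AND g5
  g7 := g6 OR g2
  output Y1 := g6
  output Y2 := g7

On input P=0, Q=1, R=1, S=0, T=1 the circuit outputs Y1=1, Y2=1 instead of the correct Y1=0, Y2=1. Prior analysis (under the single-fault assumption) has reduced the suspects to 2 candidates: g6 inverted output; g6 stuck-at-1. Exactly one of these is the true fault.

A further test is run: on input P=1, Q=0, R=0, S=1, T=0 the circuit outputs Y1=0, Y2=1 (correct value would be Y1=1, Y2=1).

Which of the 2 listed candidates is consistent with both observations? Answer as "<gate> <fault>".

g6 inverted output

Evaluate each candidate on input P=1, Q=0, R=0, S=1, T=0:
  g6 inverted output: g0=0, g1=1, g2=1, g3=0, g4=0, g5=1, g6=0 [inverted output], g7=1 → Y1=0, Y2=1 — matches
  g6 stuck-at-1: g0=0, g1=1, g2=1, g3=0, g4=0, g5=1, g6=1 [stuck-at-1], g7=1 → Y1=1, Y2=1 — eliminated
Only g6 inverted output reproduces the observed Y1=0, Y2=1.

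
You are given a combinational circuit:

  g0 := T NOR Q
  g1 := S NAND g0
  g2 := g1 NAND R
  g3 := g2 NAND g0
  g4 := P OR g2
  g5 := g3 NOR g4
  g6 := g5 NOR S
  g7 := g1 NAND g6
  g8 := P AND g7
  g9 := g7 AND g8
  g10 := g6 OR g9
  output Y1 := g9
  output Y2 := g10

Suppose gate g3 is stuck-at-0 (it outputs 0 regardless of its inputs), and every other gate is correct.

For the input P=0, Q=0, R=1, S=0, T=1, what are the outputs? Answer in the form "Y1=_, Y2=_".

Y1=0, Y2=0

Propagate with g3 forced: g0=0, g1=1, g2=0, g3=0 [stuck-at-0], g4=0, g5=1, g6=0, g7=1, g8=0, g9=0, g10=0.
So the outputs are Y1=0, Y2=0. (Without the fault they would be Y1=0, Y2=1.)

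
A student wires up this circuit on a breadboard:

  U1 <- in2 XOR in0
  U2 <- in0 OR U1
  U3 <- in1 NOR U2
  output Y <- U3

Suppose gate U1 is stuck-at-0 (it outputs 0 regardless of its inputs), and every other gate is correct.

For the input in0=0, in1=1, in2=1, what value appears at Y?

Propagate with U1 forced: U1=0 [stuck-at-0], U2=0, U3=0.
So Y = 0. (Same as the fault-free value — the fault is masked on this input.)

0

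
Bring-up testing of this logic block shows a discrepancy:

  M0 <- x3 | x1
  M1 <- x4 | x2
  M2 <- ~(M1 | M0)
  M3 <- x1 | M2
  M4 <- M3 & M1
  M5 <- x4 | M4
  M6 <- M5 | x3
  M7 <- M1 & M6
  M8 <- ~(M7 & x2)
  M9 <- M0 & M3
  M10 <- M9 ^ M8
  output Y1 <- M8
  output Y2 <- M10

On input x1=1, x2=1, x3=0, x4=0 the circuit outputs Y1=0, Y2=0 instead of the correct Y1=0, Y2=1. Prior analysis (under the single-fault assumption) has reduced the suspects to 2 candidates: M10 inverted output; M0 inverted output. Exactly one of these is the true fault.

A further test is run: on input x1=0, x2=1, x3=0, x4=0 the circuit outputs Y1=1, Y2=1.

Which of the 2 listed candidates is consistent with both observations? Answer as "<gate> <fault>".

Evaluate each candidate on input x1=0, x2=1, x3=0, x4=0:
  M10 inverted output: M0=0, M1=1, M2=0, M3=0, M4=0, M5=0, M6=0, M7=0, M8=1, M9=0, M10=0 [inverted output] → Y1=1, Y2=0 — eliminated
  M0 inverted output: M0=1 [inverted output], M1=1, M2=0, M3=0, M4=0, M5=0, M6=0, M7=0, M8=1, M9=0, M10=1 → Y1=1, Y2=1 — matches
Only M0 inverted output reproduces the observed Y1=1, Y2=1.

M0 inverted output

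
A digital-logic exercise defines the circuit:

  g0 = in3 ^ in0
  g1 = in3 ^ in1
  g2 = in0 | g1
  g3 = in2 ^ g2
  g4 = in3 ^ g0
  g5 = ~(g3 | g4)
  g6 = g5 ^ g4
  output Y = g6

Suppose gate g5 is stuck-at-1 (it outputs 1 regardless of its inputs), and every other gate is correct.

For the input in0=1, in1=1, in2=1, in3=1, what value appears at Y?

0

Propagate with g5 forced: g0=0, g1=0, g2=1, g3=0, g4=1, g5=1 [stuck-at-1], g6=0.
So Y = 0. (Without the fault it would be 1.)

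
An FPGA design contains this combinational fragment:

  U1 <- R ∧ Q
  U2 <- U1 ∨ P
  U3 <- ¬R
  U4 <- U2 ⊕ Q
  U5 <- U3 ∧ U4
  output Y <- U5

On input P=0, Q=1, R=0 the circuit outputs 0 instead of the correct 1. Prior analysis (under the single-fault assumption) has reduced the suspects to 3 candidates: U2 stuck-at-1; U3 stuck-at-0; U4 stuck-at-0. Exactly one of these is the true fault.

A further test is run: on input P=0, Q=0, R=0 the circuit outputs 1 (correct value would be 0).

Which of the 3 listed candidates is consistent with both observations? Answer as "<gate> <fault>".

Evaluate each candidate on input P=0, Q=0, R=0:
  U2 stuck-at-1: U1=0, U2=1 [stuck-at-1], U3=1, U4=1, U5=1 → 1 — matches
  U3 stuck-at-0: U1=0, U2=0, U3=0 [stuck-at-0], U4=0, U5=0 → 0 — eliminated
  U4 stuck-at-0: U1=0, U2=0, U3=1, U4=0 [stuck-at-0], U5=0 → 0 — eliminated
Only U2 stuck-at-1 reproduces the observed 1.

U2 stuck-at-1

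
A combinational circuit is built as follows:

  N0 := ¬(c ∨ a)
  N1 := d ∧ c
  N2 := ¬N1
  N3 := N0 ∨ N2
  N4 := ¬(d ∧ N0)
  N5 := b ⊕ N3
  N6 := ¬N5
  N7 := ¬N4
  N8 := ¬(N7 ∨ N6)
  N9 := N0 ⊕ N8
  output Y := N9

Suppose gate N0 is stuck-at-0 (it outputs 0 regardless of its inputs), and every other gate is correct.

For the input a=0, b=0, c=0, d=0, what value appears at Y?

1

Propagate with N0 forced: N0=0 [stuck-at-0], N1=0, N2=1, N3=1, N4=1, N5=1, N6=0, N7=0, N8=1, N9=1.
So Y = 1. (Without the fault it would be 0.)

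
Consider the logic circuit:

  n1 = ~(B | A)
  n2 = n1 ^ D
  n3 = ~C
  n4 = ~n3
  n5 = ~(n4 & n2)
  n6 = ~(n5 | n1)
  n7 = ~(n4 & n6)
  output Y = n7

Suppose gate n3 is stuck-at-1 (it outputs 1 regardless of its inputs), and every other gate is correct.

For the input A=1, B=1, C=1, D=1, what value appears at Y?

1

Propagate with n3 forced: n1=0, n2=1, n3=1 [stuck-at-1], n4=0, n5=1, n6=0, n7=1.
So Y = 1. (Without the fault it would be 0.)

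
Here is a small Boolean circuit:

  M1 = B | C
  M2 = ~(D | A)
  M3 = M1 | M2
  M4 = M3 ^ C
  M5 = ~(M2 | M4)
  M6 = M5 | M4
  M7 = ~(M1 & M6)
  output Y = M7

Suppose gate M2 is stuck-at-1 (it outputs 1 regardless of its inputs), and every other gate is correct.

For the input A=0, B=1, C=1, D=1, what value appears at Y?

1

Propagate with M2 forced: M1=1, M2=1 [stuck-at-1], M3=1, M4=0, M5=0, M6=0, M7=1.
So Y = 1. (Without the fault it would be 0.)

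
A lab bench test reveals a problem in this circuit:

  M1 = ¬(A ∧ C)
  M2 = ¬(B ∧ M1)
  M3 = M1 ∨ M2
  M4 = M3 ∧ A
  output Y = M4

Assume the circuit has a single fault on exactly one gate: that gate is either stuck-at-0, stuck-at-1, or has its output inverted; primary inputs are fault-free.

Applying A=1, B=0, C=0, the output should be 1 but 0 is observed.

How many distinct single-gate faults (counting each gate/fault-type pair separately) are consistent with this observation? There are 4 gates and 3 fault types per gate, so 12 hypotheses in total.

Fault-free: M1=1, M2=1, M3=1, M4=1 → 1. Observed 0.
  M1 stuck-at-0: output 1 ✗
  M1 stuck-at-1: output 1 ✗
  M1 inverted output: output 1 ✗
  M2 stuck-at-0: output 1 ✗
  M2 stuck-at-1: output 1 ✗
  M2 inverted output: output 1 ✗
  M3 stuck-at-0: output 0 ✓
  M3 stuck-at-1: output 1 ✗
  M3 inverted output: output 0 ✓
  M4 stuck-at-0: output 0 ✓
  M4 stuck-at-1: output 1 ✗
  M4 inverted output: output 0 ✓
Consistent faults: {M3 stuck-at-0, M3 inverted output, M4 stuck-at-0, M4 inverted output} — 4 in all.

4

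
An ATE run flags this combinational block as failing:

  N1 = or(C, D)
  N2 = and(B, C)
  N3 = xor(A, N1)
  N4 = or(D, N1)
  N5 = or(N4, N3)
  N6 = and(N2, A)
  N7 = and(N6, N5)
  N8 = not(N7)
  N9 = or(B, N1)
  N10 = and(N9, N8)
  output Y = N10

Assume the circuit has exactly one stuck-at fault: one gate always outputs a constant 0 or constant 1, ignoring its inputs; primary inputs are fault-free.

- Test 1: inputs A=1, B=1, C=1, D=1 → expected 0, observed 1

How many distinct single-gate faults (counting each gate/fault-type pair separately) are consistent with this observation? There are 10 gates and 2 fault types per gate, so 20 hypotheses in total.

Fault-free: N1=1, N2=1, N3=0, N4=1, N5=1, N6=1, N7=1, N8=0, N9=1, N10=0 → 0. Observed 1.
  N1: none of the 2 fault types match ✗
  N2: stuck-at-0 ✓; others ✗
  N3: none of the 2 fault types match ✗
  N4: stuck-at-0 ✓; others ✗
  N5: stuck-at-0 ✓; others ✗
  N6: stuck-at-0 ✓; others ✗
  N7: stuck-at-0 ✓; others ✗
  N8: stuck-at-1 ✓; others ✗
  N9: none of the 2 fault types match ✗
  N10: stuck-at-1 ✓; others ✗
Consistent faults: {N2 stuck-at-0, N4 stuck-at-0, N5 stuck-at-0, N6 stuck-at-0, N7 stuck-at-0, N8 stuck-at-1, N10 stuck-at-1} — 7 in all.

7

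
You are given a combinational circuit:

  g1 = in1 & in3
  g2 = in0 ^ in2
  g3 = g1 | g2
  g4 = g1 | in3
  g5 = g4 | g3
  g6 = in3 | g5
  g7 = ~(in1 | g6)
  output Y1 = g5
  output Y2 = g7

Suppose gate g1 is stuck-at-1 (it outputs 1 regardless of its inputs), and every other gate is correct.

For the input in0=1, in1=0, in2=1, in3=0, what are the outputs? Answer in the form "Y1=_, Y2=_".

Y1=1, Y2=0

Propagate with g1 forced: g1=1 [stuck-at-1], g2=0, g3=1, g4=1, g5=1, g6=1, g7=0.
So the outputs are Y1=1, Y2=0. (Without the fault they would be Y1=0, Y2=1.)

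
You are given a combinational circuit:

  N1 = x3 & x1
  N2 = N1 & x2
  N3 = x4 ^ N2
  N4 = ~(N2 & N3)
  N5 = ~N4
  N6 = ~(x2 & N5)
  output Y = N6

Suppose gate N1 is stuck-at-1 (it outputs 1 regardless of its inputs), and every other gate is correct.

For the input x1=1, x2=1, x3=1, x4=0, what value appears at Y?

Propagate with N1 forced: N1=1 [stuck-at-1], N2=1, N3=1, N4=0, N5=1, N6=0.
So Y = 0. (Same as the fault-free value — the fault is masked on this input.)

0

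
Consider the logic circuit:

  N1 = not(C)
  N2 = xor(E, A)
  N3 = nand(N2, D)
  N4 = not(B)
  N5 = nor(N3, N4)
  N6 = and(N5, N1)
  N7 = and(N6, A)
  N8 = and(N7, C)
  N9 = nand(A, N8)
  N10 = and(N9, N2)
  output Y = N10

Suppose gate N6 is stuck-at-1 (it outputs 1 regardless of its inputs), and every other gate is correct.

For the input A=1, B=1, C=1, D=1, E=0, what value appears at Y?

Propagate with N6 forced: N1=0, N2=1, N3=0, N4=0, N5=1, N6=1 [stuck-at-1], N7=1, N8=1, N9=0, N10=0.
So Y = 0. (Without the fault it would be 1.)

0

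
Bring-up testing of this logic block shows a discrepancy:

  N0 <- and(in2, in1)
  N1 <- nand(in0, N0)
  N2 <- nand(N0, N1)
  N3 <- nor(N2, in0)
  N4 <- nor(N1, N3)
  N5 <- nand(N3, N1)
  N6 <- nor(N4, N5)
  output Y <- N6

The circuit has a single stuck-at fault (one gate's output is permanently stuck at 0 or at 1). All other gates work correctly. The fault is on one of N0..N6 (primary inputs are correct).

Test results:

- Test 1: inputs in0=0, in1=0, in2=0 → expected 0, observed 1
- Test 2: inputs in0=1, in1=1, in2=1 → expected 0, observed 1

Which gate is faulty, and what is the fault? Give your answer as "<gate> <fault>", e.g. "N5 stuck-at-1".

N6 stuck-at-1

Fault-free values for test 1 (in0=0, in1=0, in2=0): N0=0, N1=1, N2=1, N3=0, N4=0, N5=1, N6=0, giving Y=0. Observed 1.
Test 1: faults giving observed 1 are {N0 stuck-at-1, N2 stuck-at-0, N3 stuck-at-1, N5 stuck-at-0, N6 stuck-at-1}.
Test 2 (in0=1, in1=1, in2=1): fault-free N0=1, N1=0, N2=1, N3=0, N4=1, N5=1, N6=0 → 0; observed 1. Eliminates N0 stuck-at-1, N2 stuck-at-0, N3 stuck-at-1, N5 stuck-at-0.
Only N6 stuck-at-1 is consistent with every test.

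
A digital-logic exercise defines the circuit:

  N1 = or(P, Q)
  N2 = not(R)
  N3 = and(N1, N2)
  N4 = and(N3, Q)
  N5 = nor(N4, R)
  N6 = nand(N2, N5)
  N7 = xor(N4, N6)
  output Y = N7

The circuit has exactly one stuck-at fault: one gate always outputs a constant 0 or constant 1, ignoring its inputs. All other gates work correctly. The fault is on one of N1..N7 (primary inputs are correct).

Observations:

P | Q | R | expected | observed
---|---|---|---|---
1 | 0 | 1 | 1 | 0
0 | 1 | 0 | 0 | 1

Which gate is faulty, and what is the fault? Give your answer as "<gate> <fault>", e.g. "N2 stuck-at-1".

N6 stuck-at-0

Fault-free values for test 1 (P=1, Q=0, R=1): N1=1, N2=0, N3=0, N4=0, N5=0, N6=1, N7=1, giving Y=1. Observed 0.
Test 1: faults giving observed 0 are {N4 stuck-at-1, N6 stuck-at-0, N7 stuck-at-0}.
Test 2 (P=0, Q=1, R=0): fault-free N1=1, N2=1, N3=1, N4=1, N5=0, N6=1, N7=0 → 0; observed 1. Eliminates N4 stuck-at-1, N7 stuck-at-0.
Only N6 stuck-at-0 is consistent with every test.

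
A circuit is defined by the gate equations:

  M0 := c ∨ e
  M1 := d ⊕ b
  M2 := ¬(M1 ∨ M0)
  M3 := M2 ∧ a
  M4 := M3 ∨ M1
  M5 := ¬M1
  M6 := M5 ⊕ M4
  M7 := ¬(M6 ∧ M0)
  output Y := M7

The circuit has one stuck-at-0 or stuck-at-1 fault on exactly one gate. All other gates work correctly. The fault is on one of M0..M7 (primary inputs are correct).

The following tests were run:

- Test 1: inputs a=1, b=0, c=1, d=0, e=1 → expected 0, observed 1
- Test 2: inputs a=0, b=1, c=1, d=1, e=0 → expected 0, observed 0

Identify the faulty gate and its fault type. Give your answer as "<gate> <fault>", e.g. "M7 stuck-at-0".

M2 stuck-at-1

Fault-free values for test 1 (a=1, b=0, c=1, d=0, e=1): M0=1, M1=0, M2=0, M3=0, M4=0, M5=1, M6=1, M7=0, giving Y=0. Observed 1.
Test 1: faults giving observed 1 are {M0 stuck-at-0, M2 stuck-at-1, M3 stuck-at-1, M4 stuck-at-1, M5 stuck-at-0, M6 stuck-at-0, M7 stuck-at-1}.
Test 2 (a=0, b=1, c=1, d=1, e=0): fault-free M0=1, M1=0, M2=0, M3=0, M4=0, M5=1, M6=1, M7=0 → 0; observed 0. Eliminates M0 stuck-at-0, M3 stuck-at-1, M4 stuck-at-1, M5 stuck-at-0, M6 stuck-at-0, M7 stuck-at-1.
Only M2 stuck-at-1 is consistent with every test.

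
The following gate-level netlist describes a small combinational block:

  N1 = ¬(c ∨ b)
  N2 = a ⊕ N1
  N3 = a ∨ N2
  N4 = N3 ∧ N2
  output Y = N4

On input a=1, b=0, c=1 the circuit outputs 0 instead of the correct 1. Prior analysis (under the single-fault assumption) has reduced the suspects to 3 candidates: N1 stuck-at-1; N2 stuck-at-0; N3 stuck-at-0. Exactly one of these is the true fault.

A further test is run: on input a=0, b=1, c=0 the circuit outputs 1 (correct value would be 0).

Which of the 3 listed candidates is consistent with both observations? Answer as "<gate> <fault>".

Evaluate each candidate on input a=0, b=1, c=0:
  N1 stuck-at-1: N1=1 [stuck-at-1], N2=1, N3=1, N4=1 → 1 — matches
  N2 stuck-at-0: N1=0, N2=0 [stuck-at-0], N3=0, N4=0 → 0 — eliminated
  N3 stuck-at-0: N1=0, N2=0, N3=0 [stuck-at-0], N4=0 → 0 — eliminated
Only N1 stuck-at-1 reproduces the observed 1.

N1 stuck-at-1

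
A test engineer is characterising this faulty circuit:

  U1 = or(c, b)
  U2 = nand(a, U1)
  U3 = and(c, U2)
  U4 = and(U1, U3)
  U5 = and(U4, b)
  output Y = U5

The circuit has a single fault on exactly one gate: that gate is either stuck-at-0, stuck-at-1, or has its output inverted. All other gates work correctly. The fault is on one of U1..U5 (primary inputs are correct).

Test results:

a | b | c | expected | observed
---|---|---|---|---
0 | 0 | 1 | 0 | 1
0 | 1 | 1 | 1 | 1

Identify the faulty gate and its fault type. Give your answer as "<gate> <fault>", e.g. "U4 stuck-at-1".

U5 stuck-at-1

Fault-free values for test 1 (a=0, b=0, c=1): U1=1, U2=1, U3=1, U4=1, U5=0, giving Y=0. Observed 1.
Test 1: faults giving observed 1 are {U5 stuck-at-1, U5 inverted output}.
Test 2 (a=0, b=1, c=1): fault-free U1=1, U2=1, U3=1, U4=1, U5=1 → 1; observed 1. Eliminates U5 inverted output.
Only U5 stuck-at-1 is consistent with every test.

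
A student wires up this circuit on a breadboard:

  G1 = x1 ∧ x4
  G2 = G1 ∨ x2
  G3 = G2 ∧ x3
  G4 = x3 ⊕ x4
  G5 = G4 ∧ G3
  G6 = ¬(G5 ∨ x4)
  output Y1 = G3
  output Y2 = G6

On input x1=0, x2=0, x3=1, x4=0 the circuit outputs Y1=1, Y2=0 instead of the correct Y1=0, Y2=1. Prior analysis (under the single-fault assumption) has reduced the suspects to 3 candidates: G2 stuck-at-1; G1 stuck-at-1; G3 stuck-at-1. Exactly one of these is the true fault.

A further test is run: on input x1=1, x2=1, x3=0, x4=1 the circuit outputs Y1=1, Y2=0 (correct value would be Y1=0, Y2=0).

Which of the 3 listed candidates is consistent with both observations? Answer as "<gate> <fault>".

Evaluate each candidate on input x1=1, x2=1, x3=0, x4=1:
  G2 stuck-at-1: G1=1, G2=1 [stuck-at-1], G3=0, G4=1, G5=0, G6=0 → Y1=0, Y2=0 — eliminated
  G1 stuck-at-1: G1=1 [stuck-at-1], G2=1, G3=0, G4=1, G5=0, G6=0 → Y1=0, Y2=0 — eliminated
  G3 stuck-at-1: G1=1, G2=1, G3=1 [stuck-at-1], G4=1, G5=1, G6=0 → Y1=1, Y2=0 — matches
Only G3 stuck-at-1 reproduces the observed Y1=1, Y2=0.

G3 stuck-at-1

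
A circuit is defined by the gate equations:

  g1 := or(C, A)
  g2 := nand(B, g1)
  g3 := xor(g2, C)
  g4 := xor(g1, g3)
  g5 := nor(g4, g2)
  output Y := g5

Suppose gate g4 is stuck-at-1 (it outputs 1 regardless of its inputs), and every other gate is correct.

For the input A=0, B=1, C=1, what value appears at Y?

Propagate with g4 forced: g1=1, g2=0, g3=1, g4=1 [stuck-at-1], g5=0.
So Y = 0. (Without the fault it would be 1.)

0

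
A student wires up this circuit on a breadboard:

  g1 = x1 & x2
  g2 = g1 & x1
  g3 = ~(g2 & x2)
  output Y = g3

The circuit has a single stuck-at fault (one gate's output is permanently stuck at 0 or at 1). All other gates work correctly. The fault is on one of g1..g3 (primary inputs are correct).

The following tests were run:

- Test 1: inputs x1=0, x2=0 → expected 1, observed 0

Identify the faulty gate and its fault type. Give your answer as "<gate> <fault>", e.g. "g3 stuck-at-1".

Fault-free values for test 1 (x1=0, x2=0): g1=0, g2=0, g3=1, giving Y=1. Observed 0.
Test 1: faults giving observed 0 are {g3 stuck-at-0}.
Only g3 stuck-at-0 is consistent with every test.

g3 stuck-at-0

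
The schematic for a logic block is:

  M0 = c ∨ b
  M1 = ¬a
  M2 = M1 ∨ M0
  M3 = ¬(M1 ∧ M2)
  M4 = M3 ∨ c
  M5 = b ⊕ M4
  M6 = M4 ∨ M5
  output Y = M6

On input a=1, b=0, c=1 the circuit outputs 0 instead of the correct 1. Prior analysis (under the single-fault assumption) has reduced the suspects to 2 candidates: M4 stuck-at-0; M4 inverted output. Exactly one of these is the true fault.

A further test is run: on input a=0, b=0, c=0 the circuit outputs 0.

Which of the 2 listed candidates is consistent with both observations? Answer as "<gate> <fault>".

M4 stuck-at-0

Evaluate each candidate on input a=0, b=0, c=0:
  M4 stuck-at-0: M0=0, M1=1, M2=1, M3=0, M4=0 [stuck-at-0], M5=0, M6=0 → 0 — matches
  M4 inverted output: M0=0, M1=1, M2=1, M3=0, M4=1 [inverted output], M5=1, M6=1 → 1 — eliminated
Only M4 stuck-at-0 reproduces the observed 0.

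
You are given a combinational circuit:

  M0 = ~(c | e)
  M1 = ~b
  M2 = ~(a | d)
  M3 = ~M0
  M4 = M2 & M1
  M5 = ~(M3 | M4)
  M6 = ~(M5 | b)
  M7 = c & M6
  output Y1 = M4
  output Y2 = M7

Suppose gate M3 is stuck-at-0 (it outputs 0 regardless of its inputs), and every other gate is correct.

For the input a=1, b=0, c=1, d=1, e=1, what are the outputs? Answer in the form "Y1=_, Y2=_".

Propagate with M3 forced: M0=0, M1=1, M2=0, M3=0 [stuck-at-0], M4=0, M5=1, M6=0, M7=0.
So the outputs are Y1=0, Y2=0. (Without the fault they would be Y1=0, Y2=1.)

Y1=0, Y2=0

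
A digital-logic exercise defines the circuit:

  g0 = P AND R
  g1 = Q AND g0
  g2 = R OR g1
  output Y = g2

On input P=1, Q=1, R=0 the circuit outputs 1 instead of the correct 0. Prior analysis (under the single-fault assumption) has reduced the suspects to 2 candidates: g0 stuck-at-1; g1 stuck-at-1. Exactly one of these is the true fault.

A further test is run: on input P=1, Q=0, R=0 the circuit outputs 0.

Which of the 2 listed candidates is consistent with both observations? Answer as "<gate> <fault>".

g0 stuck-at-1

Evaluate each candidate on input P=1, Q=0, R=0:
  g0 stuck-at-1: g0=1 [stuck-at-1], g1=0, g2=0 → 0 — matches
  g1 stuck-at-1: g0=0, g1=1 [stuck-at-1], g2=1 → 1 — eliminated
Only g0 stuck-at-1 reproduces the observed 0.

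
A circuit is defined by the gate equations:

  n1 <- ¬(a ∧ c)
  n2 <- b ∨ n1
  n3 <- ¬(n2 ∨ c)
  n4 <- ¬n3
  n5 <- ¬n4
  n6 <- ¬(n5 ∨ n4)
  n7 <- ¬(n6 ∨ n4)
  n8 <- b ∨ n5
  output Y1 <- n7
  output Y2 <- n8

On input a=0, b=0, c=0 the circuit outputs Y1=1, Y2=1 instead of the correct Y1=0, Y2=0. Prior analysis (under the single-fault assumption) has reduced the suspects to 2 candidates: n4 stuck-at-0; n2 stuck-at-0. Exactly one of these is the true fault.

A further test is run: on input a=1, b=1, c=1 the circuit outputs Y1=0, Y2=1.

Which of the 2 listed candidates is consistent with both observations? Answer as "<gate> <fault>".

Evaluate each candidate on input a=1, b=1, c=1:
  n4 stuck-at-0: n1=0, n2=1, n3=0, n4=0 [stuck-at-0], n5=1, n6=0, n7=1, n8=1 → Y1=1, Y2=1 — eliminated
  n2 stuck-at-0: n1=0, n2=0 [stuck-at-0], n3=0, n4=1, n5=0, n6=0, n7=0, n8=1 → Y1=0, Y2=1 — matches
Only n2 stuck-at-0 reproduces the observed Y1=0, Y2=1.

n2 stuck-at-0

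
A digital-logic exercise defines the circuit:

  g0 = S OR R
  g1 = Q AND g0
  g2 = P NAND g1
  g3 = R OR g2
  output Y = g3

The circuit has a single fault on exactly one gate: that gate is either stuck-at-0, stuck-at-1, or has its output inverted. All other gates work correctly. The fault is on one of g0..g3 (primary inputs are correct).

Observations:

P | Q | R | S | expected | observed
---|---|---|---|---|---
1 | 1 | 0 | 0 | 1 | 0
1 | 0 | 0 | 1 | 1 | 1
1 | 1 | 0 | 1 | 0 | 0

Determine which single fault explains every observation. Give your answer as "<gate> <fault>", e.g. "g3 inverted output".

Fault-free values for test 1 (P=1, Q=1, R=0, S=0): g0=0, g1=0, g2=1, g3=1, giving Y=1. Observed 0.
Test 1: faults giving observed 0 are {g0 stuck-at-1, g0 inverted output, g1 stuck-at-1, g1 inverted output, g2 stuck-at-0, g2 inverted output, g3 stuck-at-0, g3 inverted output}.
Test 2 (P=1, Q=0, R=0, S=1): fault-free g0=1, g1=0, g2=1, g3=1 → 1; observed 1. Eliminates g1 stuck-at-1, g1 inverted output, g2 stuck-at-0, g2 inverted output, g3 stuck-at-0, g3 inverted output.
Test 3 (P=1, Q=1, R=0, S=1): fault-free g0=1, g1=1, g2=0, g3=0 → 0; observed 0. Eliminates g0 inverted output.
Only g0 stuck-at-1 is consistent with every test.

g0 stuck-at-1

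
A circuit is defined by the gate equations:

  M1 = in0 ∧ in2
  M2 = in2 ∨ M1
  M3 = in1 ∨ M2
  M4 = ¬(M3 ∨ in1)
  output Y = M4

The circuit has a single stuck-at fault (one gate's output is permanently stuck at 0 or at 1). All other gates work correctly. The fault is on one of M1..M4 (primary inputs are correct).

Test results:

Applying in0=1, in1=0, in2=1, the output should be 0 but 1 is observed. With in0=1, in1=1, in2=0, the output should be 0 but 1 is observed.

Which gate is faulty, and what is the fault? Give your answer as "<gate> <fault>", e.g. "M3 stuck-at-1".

M4 stuck-at-1

Fault-free values for test 1 (in0=1, in1=0, in2=1): M1=1, M2=1, M3=1, M4=0, giving Y=0. Observed 1.
Test 1: faults giving observed 1 are {M2 stuck-at-0, M3 stuck-at-0, M4 stuck-at-1}.
Test 2 (in0=1, in1=1, in2=0): fault-free M1=0, M2=0, M3=1, M4=0 → 0; observed 1. Eliminates M2 stuck-at-0, M3 stuck-at-0.
Only M4 stuck-at-1 is consistent with every test.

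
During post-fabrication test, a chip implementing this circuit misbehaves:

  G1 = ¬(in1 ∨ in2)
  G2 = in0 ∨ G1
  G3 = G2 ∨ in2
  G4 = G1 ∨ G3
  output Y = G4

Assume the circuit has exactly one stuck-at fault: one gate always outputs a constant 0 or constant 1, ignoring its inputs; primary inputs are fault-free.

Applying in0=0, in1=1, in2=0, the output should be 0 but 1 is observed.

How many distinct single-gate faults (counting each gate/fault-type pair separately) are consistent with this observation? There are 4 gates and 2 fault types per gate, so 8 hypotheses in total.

4

Fault-free: G1=0, G2=0, G3=0, G4=0 → 0. Observed 1.
  G1 stuck-at-0: output 0 ✗
  G1 stuck-at-1: output 1 ✓
  G2 stuck-at-0: output 0 ✗
  G2 stuck-at-1: output 1 ✓
  G3 stuck-at-0: output 0 ✗
  G3 stuck-at-1: output 1 ✓
  G4 stuck-at-0: output 0 ✗
  G4 stuck-at-1: output 1 ✓
Consistent faults: {G1 stuck-at-1, G2 stuck-at-1, G3 stuck-at-1, G4 stuck-at-1} — 4 in all.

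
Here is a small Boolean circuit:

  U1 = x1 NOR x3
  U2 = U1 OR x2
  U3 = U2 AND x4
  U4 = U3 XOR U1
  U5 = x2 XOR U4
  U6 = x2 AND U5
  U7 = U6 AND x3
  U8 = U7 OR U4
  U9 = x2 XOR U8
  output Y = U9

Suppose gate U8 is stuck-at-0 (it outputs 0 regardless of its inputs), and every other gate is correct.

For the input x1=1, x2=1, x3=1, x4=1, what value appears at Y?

1

Propagate with U8 forced: U1=0, U2=1, U3=1, U4=1, U5=0, U6=0, U7=0, U8=0 [stuck-at-0], U9=1.
So Y = 1. (Without the fault it would be 0.)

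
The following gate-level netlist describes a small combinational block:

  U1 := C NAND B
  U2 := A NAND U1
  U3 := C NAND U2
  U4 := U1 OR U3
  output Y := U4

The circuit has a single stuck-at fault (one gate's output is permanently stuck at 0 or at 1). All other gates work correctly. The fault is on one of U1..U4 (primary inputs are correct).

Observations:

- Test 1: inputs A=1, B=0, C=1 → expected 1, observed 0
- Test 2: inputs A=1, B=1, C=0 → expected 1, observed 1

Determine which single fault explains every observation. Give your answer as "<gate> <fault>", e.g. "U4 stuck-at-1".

Fault-free values for test 1 (A=1, B=0, C=1): U1=1, U2=0, U3=1, U4=1, giving Y=1. Observed 0.
Test 1: faults giving observed 0 are {U1 stuck-at-0, U4 stuck-at-0}.
Test 2 (A=1, B=1, C=0): fault-free U1=1, U2=0, U3=1, U4=1 → 1; observed 1. Eliminates U4 stuck-at-0.
Only U1 stuck-at-0 is consistent with every test.

U1 stuck-at-0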